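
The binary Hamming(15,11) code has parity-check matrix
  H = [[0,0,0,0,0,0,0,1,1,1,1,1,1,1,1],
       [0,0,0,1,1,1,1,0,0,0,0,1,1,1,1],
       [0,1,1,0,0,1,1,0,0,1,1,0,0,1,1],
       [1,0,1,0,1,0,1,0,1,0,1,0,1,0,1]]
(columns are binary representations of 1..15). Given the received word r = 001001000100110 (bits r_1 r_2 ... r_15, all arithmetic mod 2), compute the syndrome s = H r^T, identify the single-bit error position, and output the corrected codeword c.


s = (1, 1, 0, 0)^T, error position = 12, corrected codeword c = 001001000101110

Compute s = H r^T mod 2 one row at a time:
  s_1 = 0 + 0 + 1 + 0 + 0 + 1 + 1 + 0 = 3 ≡ 1 (mod 2).
  s_2 = 0 + 0 + 1 + 0 + 0 + 1 + 1 + 0 = 3 ≡ 1 (mod 2).
  s_3 = 0 + 1 + 1 + 0 + 1 + 0 + 1 + 0 = 4 ≡ 0 (mod 2).
  s_4 = 0 + 1 + 0 + 0 + 0 + 0 + 1 + 0 = 2 ≡ 0 (mod 2).
s = (1, 1, 0, 0)^T — this equals column 12 of H (binary 1100), so error is at position 12.
Correct: flip bit 12 of r = 001001000100110 to get c = 001001000101110.


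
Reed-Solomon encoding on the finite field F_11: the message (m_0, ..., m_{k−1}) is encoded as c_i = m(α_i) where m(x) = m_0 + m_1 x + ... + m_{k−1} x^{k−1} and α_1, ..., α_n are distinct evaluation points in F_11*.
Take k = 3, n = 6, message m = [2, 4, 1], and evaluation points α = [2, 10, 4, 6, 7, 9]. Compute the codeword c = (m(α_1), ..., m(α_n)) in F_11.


c = [3, 10, 1, 7, 2, 9]

Message polynomial: m(x) = 2 + 4·x + 1·x^2 (mod 11).
For each evaluation point α_i, compute m(α_i) mod 11:
  α_1 = 2: Horner steps 1 → 6 → 3, so m(2) = 3.
  α_2 = 10: Horner steps 1 → 3 → 10, so m(10) = 10.
  α_3 = 4: Horner steps 1 → 8 → 1, so m(4) = 1.
  α_4 = 6: Horner steps 1 → 10 → 7, so m(6) = 7.
  α_5 = 7: Horner steps 1 → 0 → 2, so m(7) = 2.
  α_6 = 9: Horner steps 1 → 2 → 9, so m(9) = 9.
Codeword c = [3, 10, 1, 7, 2, 9] ∈ F_11^6.


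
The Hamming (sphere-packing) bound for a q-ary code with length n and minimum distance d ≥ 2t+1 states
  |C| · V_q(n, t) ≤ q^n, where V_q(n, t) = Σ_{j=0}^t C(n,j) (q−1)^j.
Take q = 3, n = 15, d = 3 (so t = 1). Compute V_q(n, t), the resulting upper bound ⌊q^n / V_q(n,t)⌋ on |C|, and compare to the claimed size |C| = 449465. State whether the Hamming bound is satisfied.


V_q(n, t) = 31, q^n = 14348907, Hamming bound = 462867, |C| = 449465 ≤ bound (satisfied).

Step 1: Compute V_q(n, t) = Σ_{j=0}^1 C(n, j) (q−1)^j.
  j = 0: C(15,0)·(2)^0 = 1·1 = 1.
  j = 1: C(15,1)·(2)^1 = 15·2 = 30.
  V_q(n, t) = 1 + 30 = 31.
Step 2: q^n = 3^15 = 14348907.
Step 3: Hamming bound ⌊q^n / V_q(n,t)⌋ = ⌊14348907/31⌋ = 462867.
Step 4: Compare |C| = 449465 to 462867: satisfied.
The claimed |C| lies below the Hamming bound.


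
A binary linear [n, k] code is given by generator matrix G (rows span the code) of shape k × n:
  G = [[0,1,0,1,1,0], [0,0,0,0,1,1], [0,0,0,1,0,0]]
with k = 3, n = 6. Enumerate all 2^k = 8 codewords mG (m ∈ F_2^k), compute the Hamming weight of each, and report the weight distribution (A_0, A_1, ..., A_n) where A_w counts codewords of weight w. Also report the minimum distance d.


Weight distribution: A_0 = 1, A_1 = 1, A_2 = 3, A_3 = 3. Minimum distance d = 1.

Enumerate all 2^3 = 8 messages m ∈ F_2^3.
For each, compute codeword c = mG in F_2^6, then tally its weight.
  m = 000 → c = 000000, weight = 0.
  m = 100 → c = 010110, weight = 3.
  m = 010 → c = 000011, weight = 2.
  m = 110 → c = 010101, weight = 3.
  m = 001 → c = 000100, weight = 1.
  m = 101 → c = 010010, weight = 2.
  m = 011 → c = 000111, weight = 3.
  m = 111 → c = 010001, weight = 2.
Tally weights:
  weight 0: 1 codewords.
  weight 1: 1 codewords.
  weight 2: 3 codewords.
  weight 3: 3 codewords.
Minimum distance d = smallest w > 0 with A_w > 0 = 1.
Sanity: Σ A_w = 8 = 2^3 = 8 ✓.


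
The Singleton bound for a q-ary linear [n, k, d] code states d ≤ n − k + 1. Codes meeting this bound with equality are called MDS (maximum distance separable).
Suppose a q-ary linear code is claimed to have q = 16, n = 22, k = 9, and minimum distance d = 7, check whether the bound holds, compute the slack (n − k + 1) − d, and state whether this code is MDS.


Singleton RHS = n − k + 1 = 14, slack = 7, bound satisfied, not MDS.

Singleton bound: d ≤ n − k + 1.
Here n = 22, k = 9, so n − k + 1 = 14.
Given d = 7, check d ≤ 14: YES.
Slack = (n − k + 1) − d = 7.
The code is NOT MDS (slack = 7 > 0).
Description: the claimed parameters are [22, 9, 7]_16; such a code would be non-MDS.


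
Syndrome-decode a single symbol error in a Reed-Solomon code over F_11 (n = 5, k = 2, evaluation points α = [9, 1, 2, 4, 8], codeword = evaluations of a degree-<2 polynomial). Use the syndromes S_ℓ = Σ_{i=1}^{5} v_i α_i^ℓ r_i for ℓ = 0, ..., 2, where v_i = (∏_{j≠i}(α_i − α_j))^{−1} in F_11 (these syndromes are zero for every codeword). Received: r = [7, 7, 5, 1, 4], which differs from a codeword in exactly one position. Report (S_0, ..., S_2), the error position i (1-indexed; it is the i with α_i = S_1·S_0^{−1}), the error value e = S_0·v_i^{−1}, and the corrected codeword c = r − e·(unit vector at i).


S = (1, 9, 4), error at position 1, error magnitude e = 5, c = [2, 7, 5, 1, 4].

Step 1: column multipliers v_i = (∏_{j≠i}(α_i − α_j))^{−1} mod 11.
  i = 1 (α = 9): (9−1)(9−2)(9−4)(9−8) = 8·7·5·1 = 280 ≡ 5, so v_1 = 5^{−1} = 9 (mod 11).
  i = 2 (α = 1): (1−9)(1−2)(1−4)(1−8) = (−8)·(−1)·(−3)·(−7) = 168 ≡ 3, so v_2 = 3^{−1} = 4 (mod 11).
  i = 3 (α = 2): (2−9)(2−1)(2−4)(2−8) = (−7)·1·(−2)·(−6) = −84 ≡ 4, so v_3 = 4^{−1} = 3 (mod 11).
  i = 4 (α = 4): (4−9)(4−1)(4−2)(4−8) = (−5)·3·2·(−4) = 120 ≡ 10, so v_4 = 10^{−1} = 10 (mod 11).
  i = 5 (α = 8): (8−9)(8−1)(8−2)(8−4) = (−1)·7·6·4 = −168 ≡ 8, so v_5 = 8^{−1} = 7 (mod 11).
  v = [9, 4, 3, 10, 7].
Step 2: syndromes of r = [7, 7, 5, 1, 4] (all sums mod 11).
  S_0 = Σ v_i r_i = 9·7 + 4·7 + 3·5 + 10·1 + 7·4 = 144 ≡ 1.
  S_1 = Σ v_i α_i r_i = 9·9·7 + 4·1·7 + 3·2·5 + 10·4·1 + 7·8·4 = 889 ≡ 9.
  α_i^2 mod 11 = [4, 1, 4, 5, 9].
  S_2 = Σ v_i α_i^2 r_i = 9·4·7 + 4·1·7 + 3·4·5 + 10·5·1 + 7·9·4 = 642 ≡ 4.
  S = (1, 9, 4) ≠ 0, so r is not a codeword (an error is present).
Step 3: locate the error. For a single error e at position i, S_ℓ = v_i·e·α_i^ℓ, so α_err = S_1/S_0.
  S_0^{−1} = 1^{−1} = 1 (mod 11), so α_err = 9·1 = 9 ≡ 9 = α_1. Error position i = 1.
  Consistency check: S_2/S_1 = 4·5 = 20 ≡ 9 = α_err ✓ (single-error assumption holds).
Step 4: error magnitude e = S_0/v_1 = S_0·∏_{j≠1}(α_1 − α_j) = 1·5 = 5 ≡ 5 (mod 11).
Step 5: correct position 1: c_1 = r_1 − e = 7 − 5 ≡ 2 (mod 11). Hence c = [2, 7, 5, 1, 4].
  Check: interpolating c through the α_i gives m(x) = 9 + 9·x (degree < 2) with m(α_i) = c_i for every i, so c is indeed a codeword.


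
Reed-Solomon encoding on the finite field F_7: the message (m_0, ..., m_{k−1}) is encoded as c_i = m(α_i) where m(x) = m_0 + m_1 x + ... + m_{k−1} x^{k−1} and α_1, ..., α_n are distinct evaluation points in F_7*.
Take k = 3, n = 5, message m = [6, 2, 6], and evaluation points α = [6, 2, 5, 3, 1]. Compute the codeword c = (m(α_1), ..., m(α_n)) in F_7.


c = [3, 6, 5, 3, 0]

Message polynomial: m(x) = 6 + 2·x + 6·x^2 (mod 7).
For each evaluation point α_i, compute m(α_i) mod 7:
  α_1 = 6: Horner steps 6 → 3 → 3, so m(6) = 3.
  α_2 = 2: Horner steps 6 → 0 → 6, so m(2) = 6.
  α_3 = 5: Horner steps 6 → 4 → 5, so m(5) = 5.
  α_4 = 3: Horner steps 6 → 6 → 3, so m(3) = 3.
  α_5 = 1: Horner steps 6 → 1 → 0, so m(1) = 0.
Codeword c = [3, 6, 5, 3, 0] ∈ F_7^5.


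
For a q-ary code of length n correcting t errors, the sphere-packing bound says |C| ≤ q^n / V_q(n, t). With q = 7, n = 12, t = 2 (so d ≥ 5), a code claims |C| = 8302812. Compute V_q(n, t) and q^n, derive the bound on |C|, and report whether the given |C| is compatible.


V_q(n, t) = 2449, q^n = 13841287201, Hamming bound = 5651811, |C| = 8302812 > bound (violated).

Step 1: Compute V_q(n, t) = Σ_{j=0}^2 C(n, j) (q−1)^j.
  j = 0: C(12,0)·(6)^0 = 1·1 = 1.
  j = 1: C(12,1)·(6)^1 = 12·6 = 72.
  j = 2: C(12,2)·(6)^2 = 66·36 = 2376.
  V_q(n, t) = 1 + 72 + 2376 = 2449.
Step 2: q^n = 7^12 = 13841287201.
Step 3: Hamming bound ⌊q^n / V_q(n,t)⌋ = ⌊13841287201/2449⌋ = 5651811.
Step 4: Compare |C| = 8302812 to 5651811: violated.
The claimed |C| lies above the Hamming bound, so no 7-ary code of length 12 with d ≥ 5 can have 8302812 codewords.


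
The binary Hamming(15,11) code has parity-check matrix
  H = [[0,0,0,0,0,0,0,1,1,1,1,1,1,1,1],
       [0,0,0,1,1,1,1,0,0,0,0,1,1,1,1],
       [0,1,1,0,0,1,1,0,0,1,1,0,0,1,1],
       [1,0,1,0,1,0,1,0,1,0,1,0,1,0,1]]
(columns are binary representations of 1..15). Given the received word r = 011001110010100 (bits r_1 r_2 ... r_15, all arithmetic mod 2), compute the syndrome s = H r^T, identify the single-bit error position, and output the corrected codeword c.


s = (1, 1, 1, 0)^T, error position = 14, corrected codeword c = 011001110010110

Compute s = H r^T mod 2 one row at a time:
  s_1 = 1 + 0 + 0 + 1 + 0 + 1 + 0 + 0 = 3 ≡ 1 (mod 2).
  s_2 = 0 + 0 + 1 + 1 + 0 + 1 + 0 + 0 = 3 ≡ 1 (mod 2).
  s_3 = 1 + 1 + 1 + 1 + 0 + 1 + 0 + 0 = 5 ≡ 1 (mod 2).
  s_4 = 0 + 1 + 0 + 1 + 0 + 1 + 1 + 0 = 4 ≡ 0 (mod 2).
s = (1, 1, 1, 0)^T — this equals column 14 of H (binary 1110), so error is at position 14.
Correct: flip bit 14 of r = 011001110010100 to get c = 011001110010110.


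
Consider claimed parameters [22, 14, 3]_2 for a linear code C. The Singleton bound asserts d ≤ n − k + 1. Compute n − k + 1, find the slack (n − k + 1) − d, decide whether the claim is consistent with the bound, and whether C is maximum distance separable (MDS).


Singleton RHS = n − k + 1 = 9, slack = 6, bound satisfied, not MDS.

Singleton bound: d ≤ n − k + 1.
Here n = 22, k = 14, so n − k + 1 = 9.
Given d = 3, check d ≤ 9: YES.
Slack = (n − k + 1) − d = 6.
The code is NOT MDS (slack = 6 > 0).
Description: the claimed parameters are [22, 14, 3]_2; such a code would be non-MDS.


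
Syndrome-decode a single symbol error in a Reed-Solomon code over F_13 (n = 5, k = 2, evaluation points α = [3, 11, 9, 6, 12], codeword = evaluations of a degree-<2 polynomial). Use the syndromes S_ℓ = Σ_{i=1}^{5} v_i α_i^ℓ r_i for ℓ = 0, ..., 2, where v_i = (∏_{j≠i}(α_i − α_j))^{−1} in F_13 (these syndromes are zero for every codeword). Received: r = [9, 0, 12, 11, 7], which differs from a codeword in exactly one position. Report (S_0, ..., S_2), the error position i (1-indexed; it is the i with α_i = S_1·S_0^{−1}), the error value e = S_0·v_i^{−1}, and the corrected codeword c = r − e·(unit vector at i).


S = (11, 1, 6), error at position 4, error magnitude e = 7, c = [9, 0, 12, 4, 7].

Step 1: column multipliers v_i = (∏_{j≠i}(α_i − α_j))^{−1} mod 13.
  i = 1 (α = 3): (3−11)(3−9)(3−6)(3−12) = (−8)·(−6)·(−3)·(−9) = 1296 ≡ 9, so v_1 = 9^{−1} = 3 (mod 13).
  i = 2 (α = 11): (11−3)(11−9)(11−6)(11−12) = 8·2·5·(−1) = −80 ≡ 11, so v_2 = 11^{−1} = 6 (mod 13).
  i = 3 (α = 9): (9−3)(9−11)(9−6)(9−12) = 6·(−2)·3·(−3) = 108 ≡ 4, so v_3 = 4^{−1} = 10 (mod 13).
  i = 4 (α = 6): (6−3)(6−11)(6−9)(6−12) = 3·(−5)·(−3)·(−6) = −270 ≡ 3, so v_4 = 3^{−1} = 9 (mod 13).
  i = 5 (α = 12): (12−3)(12−11)(12−9)(12−6) = 9·1·3·6 = 162 ≡ 6, so v_5 = 6^{−1} = 11 (mod 13).
  v = [3, 6, 10, 9, 11].
Step 2: syndromes of r = [9, 0, 12, 11, 7] (all sums mod 13).
  S_0 = Σ v_i r_i = 3·9 + 6·0 + 10·12 + 9·11 + 11·7 = 323 ≡ 11.
  S_1 = Σ v_i α_i r_i = 3·3·9 + 6·11·0 + 10·9·12 + 9·6·11 + 11·12·7 = 2679 ≡ 1.
  α_i^2 mod 13 = [9, 4, 3, 10, 1].
  S_2 = Σ v_i α_i^2 r_i = 3·9·9 + 6·4·0 + 10·3·12 + 9·10·11 + 11·1·7 = 1670 ≡ 6.
  S = (11, 1, 6) ≠ 0, so r is not a codeword (an error is present).
Step 3: locate the error. For a single error e at position i, S_ℓ = v_i·e·α_i^ℓ, so α_err = S_1/S_0.
  S_0^{−1} = 11^{−1} = 6 (mod 13), so α_err = 1·6 = 6 ≡ 6 = α_4. Error position i = 4.
  Consistency check: S_2/S_1 = 6·1 = 6 ≡ 6 = α_err ✓ (single-error assumption holds).
Step 4: error magnitude e = S_0/v_4 = S_0·∏_{j≠4}(α_4 − α_j) = 11·3 = 33 ≡ 7 (mod 13).
Step 5: correct position 4: c_4 = r_4 − e = 11 − 7 ≡ 4 (mod 13). Hence c = [9, 0, 12, 4, 7].
  Check: interpolating c through the α_i gives m(x) = 1 + 7·x (degree < 2) with m(α_i) = c_i for every i, so c is indeed a codeword.


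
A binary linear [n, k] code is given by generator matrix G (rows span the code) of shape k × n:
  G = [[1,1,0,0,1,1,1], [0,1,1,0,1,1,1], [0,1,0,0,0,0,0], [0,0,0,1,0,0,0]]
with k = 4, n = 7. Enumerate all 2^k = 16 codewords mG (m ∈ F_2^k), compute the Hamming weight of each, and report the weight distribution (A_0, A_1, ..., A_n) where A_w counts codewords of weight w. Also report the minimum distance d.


Weight distribution: A_0 = 1, A_1 = 2, A_2 = 2, A_3 = 2, A_4 = 3, A_5 = 4, A_6 = 2. Minimum distance d = 1.

Enumerate all 2^4 = 16 messages m ∈ F_2^4.
For each, compute codeword c = mG in F_2^7, then tally its weight.
  m = 0000 → c = 0000000, weight = 0.
  m = 1000 → c = 1100111, weight = 5.
  m = 0100 → c = 0110111, weight = 5.
  m = 1100 → c = 1010000, weight = 2.
  m = 0010 → c = 0100000, weight = 1.
  m = 1010 → c = 1000111, weight = 4.
  m = 0110 → c = 0010111, weight = 4.
  m = 1110 → c = 1110000, weight = 3.
  m = 0001 → c = 0001000, weight = 1.
  m = 1001 → c = 1101111, weight = 6.
  m = 0101 → c = 0111111, weight = 6.
  m = 1101 → c = 1011000, weight = 3.
  m = 0011 → c = 0101000, weight = 2.
  m = 1011 → c = 1001111, weight = 5.
  m = 0111 → c = 0011111, weight = 5.
  m = 1111 → c = 1111000, weight = 4.
Tally weights:
  weight 0: 1 codewords.
  weight 1: 2 codewords.
  weight 2: 2 codewords.
  weight 3: 2 codewords.
  weight 4: 3 codewords.
  weight 5: 4 codewords.
  weight 6: 2 codewords.
Minimum distance d = smallest w > 0 with A_w > 0 = 1.
Sanity: Σ A_w = 16 = 2^4 = 16 ✓.


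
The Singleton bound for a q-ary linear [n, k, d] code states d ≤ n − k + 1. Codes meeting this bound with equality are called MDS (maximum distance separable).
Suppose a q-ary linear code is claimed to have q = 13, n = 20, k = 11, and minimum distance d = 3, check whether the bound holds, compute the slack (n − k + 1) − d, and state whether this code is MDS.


Singleton RHS = n − k + 1 = 10, slack = 7, bound satisfied, not MDS.

Singleton bound: d ≤ n − k + 1.
Here n = 20, k = 11, so n − k + 1 = 10.
Given d = 3, check d ≤ 10: YES.
Slack = (n − k + 1) − d = 7.
The code is NOT MDS (slack = 7 > 0).
Description: the claimed parameters are [20, 11, 3]_13; such a code would be non-MDS.


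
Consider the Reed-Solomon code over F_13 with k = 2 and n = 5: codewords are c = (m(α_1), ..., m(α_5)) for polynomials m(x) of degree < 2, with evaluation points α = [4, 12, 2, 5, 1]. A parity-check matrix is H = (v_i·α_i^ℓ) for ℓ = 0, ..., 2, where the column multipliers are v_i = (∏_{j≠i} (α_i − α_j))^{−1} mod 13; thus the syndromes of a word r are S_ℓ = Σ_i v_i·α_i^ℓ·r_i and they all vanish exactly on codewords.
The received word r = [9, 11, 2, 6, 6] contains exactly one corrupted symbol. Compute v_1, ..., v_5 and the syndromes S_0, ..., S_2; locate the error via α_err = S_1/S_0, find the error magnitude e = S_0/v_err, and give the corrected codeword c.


S = (7, 7, 7), error at position 5, error magnitude e = 1, c = [9, 11, 2, 6, 5].

Step 1: column multipliers v_i = (∏_{j≠i}(α_i − α_j))^{−1} mod 13.
  i = 1 (α = 4): (4−12)(4−2)(4−5)(4−1) = (−8)·2·(−1)·3 = 48 ≡ 9, so v_1 = 9^{−1} = 3 (mod 13).
  i = 2 (α = 12): (12−4)(12−2)(12−5)(12−1) = 8·10·7·11 = 6160 ≡ 11, so v_2 = 11^{−1} = 6 (mod 13).
  i = 3 (α = 2): (2−4)(2−12)(2−5)(2−1) = (−2)·(−10)·(−3)·1 = −60 ≡ 5, so v_3 = 5^{−1} = 8 (mod 13).
  i = 4 (α = 5): (5−4)(5−12)(5−2)(5−1) = 1·(−7)·3·4 = −84 ≡ 7, so v_4 = 7^{−1} = 2 (mod 13).
  i = 5 (α = 1): (1−4)(1−12)(1−2)(1−5) = (−3)·(−11)·(−1)·(−4) = 132 ≡ 2, so v_5 = 2^{−1} = 7 (mod 13).
  v = [3, 6, 8, 2, 7].
Step 2: syndromes of r = [9, 11, 2, 6, 6] (all sums mod 13).
  S_0 = Σ v_i r_i = 3·9 + 6·11 + 8·2 + 2·6 + 7·6 = 163 ≡ 7.
  S_1 = Σ v_i α_i r_i = 3·4·9 + 6·12·11 + 8·2·2 + 2·5·6 + 7·1·6 = 1034 ≡ 7.
  α_i^2 mod 13 = [3, 1, 4, 12, 1].
  S_2 = Σ v_i α_i^2 r_i = 3·3·9 + 6·1·11 + 8·4·2 + 2·12·6 + 7·1·6 = 397 ≡ 7.
  S = (7, 7, 7) ≠ 0, so r is not a codeword (an error is present).
Step 3: locate the error. For a single error e at position i, S_ℓ = v_i·e·α_i^ℓ, so α_err = S_1/S_0.
  S_0^{−1} = 7^{−1} = 2 (mod 13), so α_err = 7·2 = 14 ≡ 1 = α_5. Error position i = 5.
  Consistency check: S_2/S_1 = 7·2 = 14 ≡ 1 = α_err ✓ (single-error assumption holds).
Step 4: error magnitude e = S_0/v_5 = S_0·∏_{j≠5}(α_5 − α_j) = 7·2 = 14 ≡ 1 (mod 13).
Step 5: correct position 5: c_5 = r_5 − e = 6 − 1 ≡ 5 (mod 13). Hence c = [9, 11, 2, 6, 5].
  Check: interpolating c through the α_i gives m(x) = 8 + 10·x (degree < 2) with m(α_i) = c_i for every i, so c is indeed a codeword.


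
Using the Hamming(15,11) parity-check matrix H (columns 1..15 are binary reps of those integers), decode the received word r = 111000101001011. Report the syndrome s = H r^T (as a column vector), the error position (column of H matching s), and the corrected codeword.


s = (0, 0, 1, 1)^T, error position = 3, corrected codeword c = 110000101001011

Compute s = H r^T mod 2 one row at a time:
  s_1 = 0 + 1 + 0 + 0 + 1 + 0 + 1 + 1 = 4 ≡ 0 (mod 2).
  s_2 = 0 + 0 + 0 + 1 + 1 + 0 + 1 + 1 = 4 ≡ 0 (mod 2).
  s_3 = 1 + 1 + 0 + 1 + 0 + 0 + 1 + 1 = 5 ≡ 1 (mod 2).
  s_4 = 1 + 1 + 0 + 1 + 1 + 0 + 0 + 1 = 5 ≡ 1 (mod 2).
s = (0, 0, 1, 1)^T — this equals column 3 of H (binary 0011), so error is at position 3.
Correct: flip bit 3 of r = 111000101001011 to get c = 110000101001011.


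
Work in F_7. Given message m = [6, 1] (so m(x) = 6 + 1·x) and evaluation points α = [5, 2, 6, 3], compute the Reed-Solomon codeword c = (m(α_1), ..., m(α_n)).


c = [4, 1, 5, 2]

Message polynomial: m(x) = 6 + 1·x (mod 7).
For each evaluation point α_i, compute m(α_i) mod 7:
  α_1 = 5: Horner steps 1 → 4, so m(5) = 4.
  α_2 = 2: Horner steps 1 → 1, so m(2) = 1.
  α_3 = 6: Horner steps 1 → 5, so m(6) = 5.
  α_4 = 3: Horner steps 1 → 2, so m(3) = 2.
Codeword c = [4, 1, 5, 2] ∈ F_7^4.


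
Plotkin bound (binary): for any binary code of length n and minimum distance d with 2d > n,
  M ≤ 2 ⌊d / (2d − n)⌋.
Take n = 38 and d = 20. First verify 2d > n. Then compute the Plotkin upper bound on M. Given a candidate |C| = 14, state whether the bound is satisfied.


Plotkin bound M ≤ 20; given |C| = 14 ≤ bound (satisfied).

Check applicability: 2d = 40, n = 38.
2d − n = 2 > 0, so Plotkin applies.
Compute d/(2d−n) = 20/2 ≈ 10.0000.
⌊d/(2d−n)⌋ = 10.
Plotkin bound: M ≤ 2·10 = 20.
Given |C| = 14, check: satisfied.
This |C| is below the Plotkin bound.


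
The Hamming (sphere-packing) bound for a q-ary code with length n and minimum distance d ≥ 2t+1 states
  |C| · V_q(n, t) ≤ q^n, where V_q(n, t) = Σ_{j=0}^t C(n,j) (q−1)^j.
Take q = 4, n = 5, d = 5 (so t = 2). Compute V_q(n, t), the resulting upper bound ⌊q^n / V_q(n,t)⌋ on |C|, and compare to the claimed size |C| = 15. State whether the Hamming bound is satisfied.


V_q(n, t) = 106, q^n = 1024, Hamming bound = 9, |C| = 15 > bound (violated).

Step 1: Compute V_q(n, t) = Σ_{j=0}^2 C(n, j) (q−1)^j.
  j = 0: C(5,0)·(3)^0 = 1·1 = 1.
  j = 1: C(5,1)·(3)^1 = 5·3 = 15.
  j = 2: C(5,2)·(3)^2 = 10·9 = 90.
  V_q(n, t) = 1 + 15 + 90 = 106.
Step 2: q^n = 4^5 = 1024.
Step 3: Hamming bound ⌊q^n / V_q(n,t)⌋ = ⌊1024/106⌋ = 9.
Step 4: Compare |C| = 15 to 9: violated.
The claimed |C| lies above the Hamming bound, so no 4-ary code of length 5 with d ≥ 5 can have 15 codewords.


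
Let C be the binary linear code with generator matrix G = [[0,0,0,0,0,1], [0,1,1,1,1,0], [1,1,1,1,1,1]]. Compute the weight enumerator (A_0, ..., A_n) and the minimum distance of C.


Weight distribution: A_0 = 1, A_1 = 2, A_2 = 1, A_4 = 1, A_5 = 2, A_6 = 1. Minimum distance d = 1.

Enumerate all 2^3 = 8 messages m ∈ F_2^3.
For each, compute codeword c = mG in F_2^6, then tally its weight.
  m = 000 → c = 000000, weight = 0.
  m = 100 → c = 000001, weight = 1.
  m = 010 → c = 011110, weight = 4.
  m = 110 → c = 011111, weight = 5.
  m = 001 → c = 111111, weight = 6.
  m = 101 → c = 111110, weight = 5.
  m = 011 → c = 100001, weight = 2.
  m = 111 → c = 100000, weight = 1.
Tally weights:
  weight 0: 1 codewords.
  weight 1: 2 codewords.
  weight 2: 1 codewords.
  weight 4: 1 codewords.
  weight 5: 2 codewords.
  weight 6: 1 codewords.
Minimum distance d = smallest w > 0 with A_w > 0 = 1.
Sanity: Σ A_w = 8 = 2^3 = 8 ✓.


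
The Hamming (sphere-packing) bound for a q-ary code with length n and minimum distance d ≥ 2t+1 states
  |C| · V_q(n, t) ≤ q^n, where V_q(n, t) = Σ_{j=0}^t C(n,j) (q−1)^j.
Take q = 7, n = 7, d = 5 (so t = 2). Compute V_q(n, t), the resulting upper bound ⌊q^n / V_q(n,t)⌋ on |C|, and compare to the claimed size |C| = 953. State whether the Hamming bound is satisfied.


V_q(n, t) = 799, q^n = 823543, Hamming bound = 1030, |C| = 953 ≤ bound (satisfied).

Step 1: Compute V_q(n, t) = Σ_{j=0}^2 C(n, j) (q−1)^j.
  j = 0: C(7,0)·(6)^0 = 1·1 = 1.
  j = 1: C(7,1)·(6)^1 = 7·6 = 42.
  j = 2: C(7,2)·(6)^2 = 21·36 = 756.
  V_q(n, t) = 1 + 42 + 756 = 799.
Step 2: q^n = 7^7 = 823543.
Step 3: Hamming bound ⌊q^n / V_q(n,t)⌋ = ⌊823543/799⌋ = 1030.
Step 4: Compare |C| = 953 to 1030: satisfied.
The claimed |C| lies below the Hamming bound.


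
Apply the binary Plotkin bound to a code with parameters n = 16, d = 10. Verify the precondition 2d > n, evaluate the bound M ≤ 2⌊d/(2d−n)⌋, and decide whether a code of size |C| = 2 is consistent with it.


Plotkin bound M ≤ 4; given |C| = 2 ≤ bound (satisfied).

Check applicability: 2d = 20, n = 16.
2d − n = 4 > 0, so Plotkin applies.
Compute d/(2d−n) = 10/4 ≈ 2.5000.
⌊d/(2d−n)⌋ = 2.
Plotkin bound: M ≤ 2·2 = 4.
Given |C| = 2, check: satisfied.
This |C| is below the Plotkin bound.


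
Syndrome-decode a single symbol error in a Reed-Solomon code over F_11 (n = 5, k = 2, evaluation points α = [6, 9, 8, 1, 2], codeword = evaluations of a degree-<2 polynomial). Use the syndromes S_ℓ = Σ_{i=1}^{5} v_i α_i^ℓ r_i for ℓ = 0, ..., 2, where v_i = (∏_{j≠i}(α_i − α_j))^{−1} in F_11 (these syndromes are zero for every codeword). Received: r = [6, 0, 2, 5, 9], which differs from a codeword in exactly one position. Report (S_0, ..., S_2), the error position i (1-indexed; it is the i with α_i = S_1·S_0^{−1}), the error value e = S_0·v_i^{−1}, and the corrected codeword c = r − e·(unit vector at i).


S = (9, 7, 3), error at position 5, error magnitude e = 6, c = [6, 0, 2, 5, 3].

Step 1: column multipliers v_i = (∏_{j≠i}(α_i − α_j))^{−1} mod 11.
  i = 1 (α = 6): (6−9)(6−8)(6−1)(6−2) = (−3)·(−2)·5·4 = 120 ≡ 10, so v_1 = 10^{−1} = 10 (mod 11).
  i = 2 (α = 9): (9−6)(9−8)(9−1)(9−2) = 3·1·8·7 = 168 ≡ 3, so v_2 = 3^{−1} = 4 (mod 11).
  i = 3 (α = 8): (8−6)(8−9)(8−1)(8−2) = 2·(−1)·7·6 = −84 ≡ 4, so v_3 = 4^{−1} = 3 (mod 11).
  i = 4 (α = 1): (1−6)(1−9)(1−8)(1−2) = (−5)·(−8)·(−7)·(−1) = 280 ≡ 5, so v_4 = 5^{−1} = 9 (mod 11).
  i = 5 (α = 2): (2−6)(2−9)(2−8)(2−1) = (−4)·(−7)·(−6)·1 = −168 ≡ 8, so v_5 = 8^{−1} = 7 (mod 11).
  v = [10, 4, 3, 9, 7].
Step 2: syndromes of r = [6, 0, 2, 5, 9] (all sums mod 11).
  S_0 = Σ v_i r_i = 10·6 + 4·0 + 3·2 + 9·5 + 7·9 = 174 ≡ 9.
  S_1 = Σ v_i α_i r_i = 10·6·6 + 4·9·0 + 3·8·2 + 9·1·5 + 7·2·9 = 579 ≡ 7.
  α_i^2 mod 11 = [3, 4, 9, 1, 4].
  S_2 = Σ v_i α_i^2 r_i = 10·3·6 + 4·4·0 + 3·9·2 + 9·1·5 + 7·4·9 = 531 ≡ 3.
  S = (9, 7, 3) ≠ 0, so r is not a codeword (an error is present).
Step 3: locate the error. For a single error e at position i, S_ℓ = v_i·e·α_i^ℓ, so α_err = S_1/S_0.
  S_0^{−1} = 9^{−1} = 5 (mod 11), so α_err = 7·5 = 35 ≡ 2 = α_5. Error position i = 5.
  Consistency check: S_2/S_1 = 3·8 = 24 ≡ 2 = α_err ✓ (single-error assumption holds).
Step 4: error magnitude e = S_0/v_5 = S_0·∏_{j≠5}(α_5 − α_j) = 9·8 = 72 ≡ 6 (mod 11).
Step 5: correct position 5: c_5 = r_5 − e = 9 − 6 ≡ 3 (mod 11). Hence c = [6, 0, 2, 5, 3].
  Check: interpolating c through the α_i gives m(x) = 7 + 9·x (degree < 2) with m(α_i) = c_i for every i, so c is indeed a codeword.


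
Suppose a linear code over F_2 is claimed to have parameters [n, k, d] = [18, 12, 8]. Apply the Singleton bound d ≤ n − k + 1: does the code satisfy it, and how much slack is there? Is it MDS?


Singleton RHS = n − k + 1 = 7, slack = -1, bound violated (no such code; not MDS).

Singleton bound: d ≤ n − k + 1.
Here n = 18, k = 12, so n − k + 1 = 7.
Given d = 8, check d ≤ 7: NO.
Slack = (n − k + 1) − d = -1.
The slack is negative: d = 8 exceeds n − k + 1 = 7 by 1, so the Singleton bound is violated and no linear [18, 12, 8]_2 code can exist. In particular it is not MDS (MDS requires d = n − k + 1 exactly).
Description: the claimed parameters are [18, 12, 8]_2; such a code would be impossible (violates the Singleton bound).


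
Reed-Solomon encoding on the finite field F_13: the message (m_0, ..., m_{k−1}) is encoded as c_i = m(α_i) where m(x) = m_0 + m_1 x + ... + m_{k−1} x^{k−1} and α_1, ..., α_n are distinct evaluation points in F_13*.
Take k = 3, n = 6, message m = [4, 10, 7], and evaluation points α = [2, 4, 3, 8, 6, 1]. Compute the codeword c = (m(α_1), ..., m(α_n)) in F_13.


c = [0, 0, 6, 12, 4, 8]

Message polynomial: m(x) = 4 + 10·x + 7·x^2 (mod 13).
For each evaluation point α_i, compute m(α_i) mod 13:
  α_1 = 2: Horner steps 7 → 11 → 0, so m(2) = 0.
  α_2 = 4: Horner steps 7 → 12 → 0, so m(4) = 0.
  α_3 = 3: Horner steps 7 → 5 → 6, so m(3) = 6.
  α_4 = 8: Horner steps 7 → 1 → 12, so m(8) = 12.
  α_5 = 6: Horner steps 7 → 0 → 4, so m(6) = 4.
  α_6 = 1: Horner steps 7 → 4 → 8, so m(1) = 8.
Codeword c = [0, 0, 6, 12, 4, 8] ∈ F_13^6.


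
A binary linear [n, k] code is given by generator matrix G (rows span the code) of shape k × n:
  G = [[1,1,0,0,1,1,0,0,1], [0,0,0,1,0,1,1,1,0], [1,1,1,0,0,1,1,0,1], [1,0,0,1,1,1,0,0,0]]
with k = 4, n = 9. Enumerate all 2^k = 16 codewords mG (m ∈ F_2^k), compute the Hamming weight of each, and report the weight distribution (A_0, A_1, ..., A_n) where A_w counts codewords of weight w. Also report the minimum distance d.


Weight distribution: A_0 = 1, A_3 = 3, A_4 = 3, A_5 = 4, A_6 = 4, A_7 = 1. Minimum distance d = 3.

Enumerate all 2^4 = 16 messages m ∈ F_2^4.
For each, compute codeword c = mG in F_2^9, then tally its weight.
  m = 0000 → c = 000000000, weight = 0.
  m = 1000 → c = 110011001, weight = 5.
  m = 0100 → c = 000101110, weight = 4.
  m = 1100 → c = 110110111, weight = 7.
  m = 0010 → c = 111001101, weight = 6.
  m = 1010 → c = 001010100, weight = 3.
  m = 0110 → c = 111100011, weight = 6.
  m = 1110 → c = 001111010, weight = 5.
  m = 0001 → c = 100111000, weight = 4.
  m = 1001 → c = 010100001, weight = 3.
  m = 0101 → c = 100010110, weight = 4.
  m = 1101 → c = 010001111, weight = 5.
  m = 0011 → c = 011110101, weight = 6.
  m = 1011 → c = 101101100, weight = 5.
  m = 0111 → c = 011011011, weight = 6.
  m = 1111 → c = 101000010, weight = 3.
Tally weights:
  weight 0: 1 codewords.
  weight 3: 3 codewords.
  weight 4: 3 codewords.
  weight 5: 4 codewords.
  weight 6: 4 codewords.
  weight 7: 1 codewords.
Minimum distance d = smallest w > 0 with A_w > 0 = 3.
Sanity: Σ A_w = 16 = 2^4 = 16 ✓.


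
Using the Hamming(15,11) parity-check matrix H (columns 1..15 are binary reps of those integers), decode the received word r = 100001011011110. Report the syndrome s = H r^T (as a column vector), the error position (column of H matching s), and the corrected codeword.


s = (0, 0, 1, 0)^T, error position = 2, corrected codeword c = 110001011011110

Compute s = H r^T mod 2 one row at a time:
  s_1 = 1 + 1 + 0 + 1 + 1 + 1 + 1 + 0 = 6 ≡ 0 (mod 2).
  s_2 = 0 + 0 + 1 + 0 + 1 + 1 + 1 + 0 = 4 ≡ 0 (mod 2).
  s_3 = 0 + 0 + 1 + 0 + 0 + 1 + 1 + 0 = 3 ≡ 1 (mod 2).
  s_4 = 1 + 0 + 0 + 0 + 1 + 1 + 1 + 0 = 4 ≡ 0 (mod 2).
s = (0, 0, 1, 0)^T — this equals column 2 of H (binary 0010), so error is at position 2.
Correct: flip bit 2 of r = 100001011011110 to get c = 110001011011110.


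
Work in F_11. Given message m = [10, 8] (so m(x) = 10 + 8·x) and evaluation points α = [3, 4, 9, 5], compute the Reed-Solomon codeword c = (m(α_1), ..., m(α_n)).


c = [1, 9, 5, 6]

Message polynomial: m(x) = 10 + 8·x (mod 11).
For each evaluation point α_i, compute m(α_i) mod 11:
  α_1 = 3: Horner steps 8 → 1, so m(3) = 1.
  α_2 = 4: Horner steps 8 → 9, so m(4) = 9.
  α_3 = 9: Horner steps 8 → 5, so m(9) = 5.
  α_4 = 5: Horner steps 8 → 6, so m(5) = 6.
Codeword c = [1, 9, 5, 6] ∈ F_11^4.


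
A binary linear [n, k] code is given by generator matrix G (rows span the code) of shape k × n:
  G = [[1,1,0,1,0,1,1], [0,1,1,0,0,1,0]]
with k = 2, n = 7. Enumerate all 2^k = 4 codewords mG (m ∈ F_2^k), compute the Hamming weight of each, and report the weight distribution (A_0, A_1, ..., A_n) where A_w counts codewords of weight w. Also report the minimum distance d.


Weight distribution: A_0 = 1, A_3 = 1, A_4 = 1, A_5 = 1. Minimum distance d = 3.

Enumerate all 2^2 = 4 messages m ∈ F_2^2.
For each, compute codeword c = mG in F_2^7, then tally its weight.
  m = 00 → c = 0000000, weight = 0.
  m = 10 → c = 1101011, weight = 5.
  m = 01 → c = 0110010, weight = 3.
  m = 11 → c = 1011001, weight = 4.
Tally weights:
  weight 0: 1 codewords.
  weight 3: 1 codewords.
  weight 4: 1 codewords.
  weight 5: 1 codewords.
Minimum distance d = smallest w > 0 with A_w > 0 = 3.
Sanity: Σ A_w = 4 = 2^2 = 4 ✓.


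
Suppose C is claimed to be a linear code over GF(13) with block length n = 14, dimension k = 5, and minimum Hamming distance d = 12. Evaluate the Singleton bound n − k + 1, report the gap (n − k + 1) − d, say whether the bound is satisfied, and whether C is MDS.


Singleton RHS = n − k + 1 = 10, slack = -2, bound violated (no such code; not MDS).

Singleton bound: d ≤ n − k + 1.
Here n = 14, k = 5, so n − k + 1 = 10.
Given d = 12, check d ≤ 10: NO.
Slack = (n − k + 1) − d = -2.
The slack is negative: d = 12 exceeds n − k + 1 = 10 by 2, so the Singleton bound is violated and no linear [14, 5, 12]_13 code can exist. In particular it is not MDS (MDS requires d = n − k + 1 exactly).
Description: the claimed parameters are [14, 5, 12]_13; such a code would be impossible (violates the Singleton bound).


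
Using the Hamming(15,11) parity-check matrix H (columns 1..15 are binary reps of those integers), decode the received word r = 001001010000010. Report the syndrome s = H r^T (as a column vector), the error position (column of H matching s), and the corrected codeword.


s = (0, 0, 1, 1)^T, error position = 3, corrected codeword c = 000001010000010

Compute s = H r^T mod 2 one row at a time:
  s_1 = 1 + 0 + 0 + 0 + 0 + 0 + 1 + 0 = 2 ≡ 0 (mod 2).
  s_2 = 0 + 0 + 1 + 0 + 0 + 0 + 1 + 0 = 2 ≡ 0 (mod 2).
  s_3 = 0 + 1 + 1 + 0 + 0 + 0 + 1 + 0 = 3 ≡ 1 (mod 2).
  s_4 = 0 + 1 + 0 + 0 + 0 + 0 + 0 + 0 = 1 ≡ 1 (mod 2).
s = (0, 0, 1, 1)^T — this equals column 3 of H (binary 0011), so error is at position 3.
Correct: flip bit 3 of r = 001001010000010 to get c = 000001010000010.


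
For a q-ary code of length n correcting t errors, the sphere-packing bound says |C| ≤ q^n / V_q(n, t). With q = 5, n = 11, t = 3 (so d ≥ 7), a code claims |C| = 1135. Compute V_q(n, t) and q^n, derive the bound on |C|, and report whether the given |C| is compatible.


V_q(n, t) = 11485, q^n = 48828125, Hamming bound = 4251, |C| = 1135 ≤ bound (satisfied).

Step 1: Compute V_q(n, t) = Σ_{j=0}^3 C(n, j) (q−1)^j.
  j = 0: C(11,0)·(4)^0 = 1·1 = 1.
  j = 1: C(11,1)·(4)^1 = 11·4 = 44.
  j = 2: C(11,2)·(4)^2 = 55·16 = 880.
  j = 3: C(11,3)·(4)^3 = 165·64 = 10560.
  V_q(n, t) = 1 + 44 + 880 + 10560 = 11485.
Step 2: q^n = 5^11 = 48828125.
Step 3: Hamming bound ⌊q^n / V_q(n,t)⌋ = ⌊48828125/11485⌋ = 4251.
Step 4: Compare |C| = 1135 to 4251: satisfied.
The claimed |C| lies below the Hamming bound.


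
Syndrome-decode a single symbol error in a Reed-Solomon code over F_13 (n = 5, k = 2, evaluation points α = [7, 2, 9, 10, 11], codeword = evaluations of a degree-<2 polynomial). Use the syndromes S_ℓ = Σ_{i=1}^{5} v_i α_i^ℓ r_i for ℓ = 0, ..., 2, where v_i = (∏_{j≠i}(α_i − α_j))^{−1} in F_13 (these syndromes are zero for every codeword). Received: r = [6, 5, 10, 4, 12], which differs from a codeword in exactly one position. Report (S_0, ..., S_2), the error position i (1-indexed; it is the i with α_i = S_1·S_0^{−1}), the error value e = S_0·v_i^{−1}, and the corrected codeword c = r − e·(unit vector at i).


S = (7, 11, 8), error at position 3, error magnitude e = 1, c = [6, 5, 9, 4, 12].

Step 1: column multipliers v_i = (∏_{j≠i}(α_i − α_j))^{−1} mod 13.
  i = 1 (α = 7): (7−2)(7−9)(7−10)(7−11) = 5·(−2)·(−3)·(−4) = −120 ≡ 10, so v_1 = 10^{−1} = 4 (mod 13).
  i = 2 (α = 2): (2−7)(2−9)(2−10)(2−11) = (−5)·(−7)·(−8)·(−9) = 2520 ≡ 11, so v_2 = 11^{−1} = 6 (mod 13).
  i = 3 (α = 9): (9−7)(9−2)(9−10)(9−11) = 2·7·(−1)·(−2) = 28 ≡ 2, so v_3 = 2^{−1} = 7 (mod 13).
  i = 4 (α = 10): (10−7)(10−2)(10−9)(10−11) = 3·8·1·(−1) = −24 ≡ 2, so v_4 = 2^{−1} = 7 (mod 13).
  i = 5 (α = 11): (11−7)(11−2)(11−9)(11−10) = 4·9·2·1 = 72 ≡ 7, so v_5 = 7^{−1} = 2 (mod 13).
  v = [4, 6, 7, 7, 2].
Step 2: syndromes of r = [6, 5, 10, 4, 12] (all sums mod 13).
  S_0 = Σ v_i r_i = 4·6 + 6·5 + 7·10 + 7·4 + 2·12 = 176 ≡ 7.
  S_1 = Σ v_i α_i r_i = 4·7·6 + 6·2·5 + 7·9·10 + 7·10·4 + 2·11·12 = 1402 ≡ 11.
  α_i^2 mod 13 = [10, 4, 3, 9, 4].
  S_2 = Σ v_i α_i^2 r_i = 4·10·6 + 6·4·5 + 7·3·10 + 7·9·4 + 2·4·12 = 918 ≡ 8.
  S = (7, 11, 8) ≠ 0, so r is not a codeword (an error is present).
Step 3: locate the error. For a single error e at position i, S_ℓ = v_i·e·α_i^ℓ, so α_err = S_1/S_0.
  S_0^{−1} = 7^{−1} = 2 (mod 13), so α_err = 11·2 = 22 ≡ 9 = α_3. Error position i = 3.
  Consistency check: S_2/S_1 = 8·6 = 48 ≡ 9 = α_err ✓ (single-error assumption holds).
Step 4: error magnitude e = S_0/v_3 = S_0·∏_{j≠3}(α_3 − α_j) = 7·2 = 14 ≡ 1 (mod 13).
Step 5: correct position 3: c_3 = r_3 − e = 10 − 1 ≡ 9 (mod 13). Hence c = [6, 5, 9, 4, 12].
  Check: interpolating c through the α_i gives m(x) = 2 + 8·x (degree < 2) with m(α_i) = c_i for every i, so c is indeed a codeword.


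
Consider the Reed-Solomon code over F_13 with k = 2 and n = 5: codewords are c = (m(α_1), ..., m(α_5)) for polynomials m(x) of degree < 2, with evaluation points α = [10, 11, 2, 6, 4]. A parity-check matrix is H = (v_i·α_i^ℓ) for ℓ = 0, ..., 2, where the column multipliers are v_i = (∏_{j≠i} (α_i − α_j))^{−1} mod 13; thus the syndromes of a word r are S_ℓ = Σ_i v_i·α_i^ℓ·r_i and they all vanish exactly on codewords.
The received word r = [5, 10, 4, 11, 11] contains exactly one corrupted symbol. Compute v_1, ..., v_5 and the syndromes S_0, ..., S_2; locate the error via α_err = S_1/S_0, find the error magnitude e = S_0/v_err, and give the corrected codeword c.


S = (10, 1, 4), error at position 5, error magnitude e = 10, c = [5, 10, 4, 11, 1].

Step 1: column multipliers v_i = (∏_{j≠i}(α_i − α_j))^{−1} mod 13.
  i = 1 (α = 10): (10−11)(10−2)(10−6)(10−4) = (−1)·8·4·6 = −192 ≡ 3, so v_1 = 3^{−1} = 9 (mod 13).
  i = 2 (α = 11): (11−10)(11−2)(11−6)(11−4) = 1·9·5·7 = 315 ≡ 3, so v_2 = 3^{−1} = 9 (mod 13).
  i = 3 (α = 2): (2−10)(2−11)(2−6)(2−4) = (−8)·(−9)·(−4)·(−2) = 576 ≡ 4, so v_3 = 4^{−1} = 10 (mod 13).
  i = 4 (α = 6): (6−10)(6−11)(6−2)(6−4) = (−4)·(−5)·4·2 = 160 ≡ 4, so v_4 = 4^{−1} = 10 (mod 13).
  i = 5 (α = 4): (4−10)(4−11)(4−2)(4−6) = (−6)·(−7)·2·(−2) = −168 ≡ 1, so v_5 = 1^{−1} = 1 (mod 13).
  v = [9, 9, 10, 10, 1].
Step 2: syndromes of r = [5, 10, 4, 11, 11] (all sums mod 13).
  S_0 = Σ v_i r_i = 9·5 + 9·10 + 10·4 + 10·11 + 1·11 = 296 ≡ 10.
  S_1 = Σ v_i α_i r_i = 9·10·5 + 9·11·10 + 10·2·4 + 10·6·11 + 1·4·11 = 2224 ≡ 1.
  α_i^2 mod 13 = [9, 4, 4, 10, 3].
  S_2 = Σ v_i α_i^2 r_i = 9·9·5 + 9·4·10 + 10·4·4 + 10·10·11 + 1·3·11 = 2058 ≡ 4.
  S = (10, 1, 4) ≠ 0, so r is not a codeword (an error is present).
Step 3: locate the error. For a single error e at position i, S_ℓ = v_i·e·α_i^ℓ, so α_err = S_1/S_0.
  S_0^{−1} = 10^{−1} = 4 (mod 13), so α_err = 1·4 = 4 ≡ 4 = α_5. Error position i = 5.
  Consistency check: S_2/S_1 = 4·1 = 4 ≡ 4 = α_err ✓ (single-error assumption holds).
Step 4: error magnitude e = S_0/v_5 = S_0·∏_{j≠5}(α_5 − α_j) = 10·1 = 10 ≡ 10 (mod 13).
Step 5: correct position 5: c_5 = r_5 − e = 11 − 10 ≡ 1 (mod 13). Hence c = [5, 10, 4, 11, 1].
  Check: interpolating c through the α_i gives m(x) = 7 + 5·x (degree < 2) with m(α_i) = c_i for every i, so c is indeed a codeword.


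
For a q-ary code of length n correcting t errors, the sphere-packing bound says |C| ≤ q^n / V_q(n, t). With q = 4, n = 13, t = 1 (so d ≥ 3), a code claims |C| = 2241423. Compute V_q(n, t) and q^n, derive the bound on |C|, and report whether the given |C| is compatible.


V_q(n, t) = 40, q^n = 67108864, Hamming bound = 1677721, |C| = 2241423 > bound (violated).

Step 1: Compute V_q(n, t) = Σ_{j=0}^1 C(n, j) (q−1)^j.
  j = 0: C(13,0)·(3)^0 = 1·1 = 1.
  j = 1: C(13,1)·(3)^1 = 13·3 = 39.
  V_q(n, t) = 1 + 39 = 40.
Step 2: q^n = 4^13 = 67108864.
Step 3: Hamming bound ⌊q^n / V_q(n,t)⌋ = ⌊67108864/40⌋ = 1677721.
Step 4: Compare |C| = 2241423 to 1677721: violated.
The claimed |C| lies above the Hamming bound, so no 4-ary code of length 13 with d ≥ 3 can have 2241423 codewords.


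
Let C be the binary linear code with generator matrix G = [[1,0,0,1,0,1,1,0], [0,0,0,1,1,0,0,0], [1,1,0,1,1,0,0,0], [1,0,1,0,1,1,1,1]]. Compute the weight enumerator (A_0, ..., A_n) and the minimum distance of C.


Weight distribution: A_0 = 1, A_2 = 3, A_4 = 7, A_6 = 5. Minimum distance d = 2.

Enumerate all 2^4 = 16 messages m ∈ F_2^4.
For each, compute codeword c = mG in F_2^8, then tally its weight.
  m = 0000 → c = 00000000, weight = 0.
  m = 1000 → c = 10010110, weight = 4.
  m = 0100 → c = 00011000, weight = 2.
  m = 1100 → c = 10001110, weight = 4.
  m = 0010 → c = 11011000, weight = 4.
  m = 1010 → c = 01001110, weight = 4.
  m = 0110 → c = 11000000, weight = 2.
  m = 1110 → c = 01010110, weight = 4.
  m = 0001 → c = 10101111, weight = 6.
  m = 1001 → c = 00111001, weight = 4.
  m = 0101 → c = 10110111, weight = 6.
  m = 1101 → c = 00100001, weight = 2.
  m = 0011 → c = 01110111, weight = 6.
  m = 1011 → c = 11100001, weight = 4.
  m = 0111 → c = 01101111, weight = 6.
  m = 1111 → c = 11111001, weight = 6.
Tally weights:
  weight 0: 1 codewords.
  weight 2: 3 codewords.
  weight 4: 7 codewords.
  weight 6: 5 codewords.
Minimum distance d = smallest w > 0 with A_w > 0 = 2.
Sanity: Σ A_w = 16 = 2^4 = 16 ✓.


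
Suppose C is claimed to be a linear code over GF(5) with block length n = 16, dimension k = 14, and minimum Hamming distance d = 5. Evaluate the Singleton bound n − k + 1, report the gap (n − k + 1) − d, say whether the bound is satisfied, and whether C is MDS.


Singleton RHS = n − k + 1 = 3, slack = -2, bound violated (no such code; not MDS).

Singleton bound: d ≤ n − k + 1.
Here n = 16, k = 14, so n − k + 1 = 3.
Given d = 5, check d ≤ 3: NO.
Slack = (n − k + 1) − d = -2.
The slack is negative: d = 5 exceeds n − k + 1 = 3 by 2, so the Singleton bound is violated and no linear [16, 14, 5]_5 code can exist. In particular it is not MDS (MDS requires d = n − k + 1 exactly).
Description: the claimed parameters are [16, 14, 5]_5; such a code would be impossible (violates the Singleton bound).
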